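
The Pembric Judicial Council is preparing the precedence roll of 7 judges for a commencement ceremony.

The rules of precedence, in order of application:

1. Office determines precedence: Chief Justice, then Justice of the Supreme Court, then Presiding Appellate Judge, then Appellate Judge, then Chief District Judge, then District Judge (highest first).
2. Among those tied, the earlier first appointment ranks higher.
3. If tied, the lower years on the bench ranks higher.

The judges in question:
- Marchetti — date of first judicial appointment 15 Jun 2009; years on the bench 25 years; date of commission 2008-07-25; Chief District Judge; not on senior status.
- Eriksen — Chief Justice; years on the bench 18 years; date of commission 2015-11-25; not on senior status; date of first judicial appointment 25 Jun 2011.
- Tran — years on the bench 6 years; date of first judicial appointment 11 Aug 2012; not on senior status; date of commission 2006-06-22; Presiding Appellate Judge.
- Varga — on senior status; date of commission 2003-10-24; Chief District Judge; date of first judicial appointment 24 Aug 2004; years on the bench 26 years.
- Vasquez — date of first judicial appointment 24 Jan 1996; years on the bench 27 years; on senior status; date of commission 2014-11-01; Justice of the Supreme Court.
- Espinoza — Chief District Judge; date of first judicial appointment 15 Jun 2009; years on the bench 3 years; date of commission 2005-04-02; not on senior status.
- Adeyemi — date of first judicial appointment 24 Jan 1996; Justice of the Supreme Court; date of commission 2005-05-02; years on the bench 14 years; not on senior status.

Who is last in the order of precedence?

By office: Eriksen (Chief Justice); then Adeyemi and Vasquez (Justice of the Supreme Court); then Tran (Presiding Appellate Judge); then Varga, Espinoza and Marchetti (Chief District Judge).
Adeyemi and Vasquez both have date of first judicial appointment 24 Jan 1996, so the next rule applies.
Among Adeyemi and Vasquez, by years on the bench (lower first): Adeyemi (14 years) before Vasquez (27 years).
Among Varga, Espinoza and Marchetti, by date of first judicial appointment (earlier first): Varga (24 Aug 2004) before Espinoza and Marchetti (15 Jun 2009).
Among Espinoza and Marchetti, by years on the bench (lower first): Espinoza (3 years) before Marchetti (25 years).
Order: Eriksen, Adeyemi, Vasquez, Tran, Varga, Espinoza, Marchetti.

Marchetti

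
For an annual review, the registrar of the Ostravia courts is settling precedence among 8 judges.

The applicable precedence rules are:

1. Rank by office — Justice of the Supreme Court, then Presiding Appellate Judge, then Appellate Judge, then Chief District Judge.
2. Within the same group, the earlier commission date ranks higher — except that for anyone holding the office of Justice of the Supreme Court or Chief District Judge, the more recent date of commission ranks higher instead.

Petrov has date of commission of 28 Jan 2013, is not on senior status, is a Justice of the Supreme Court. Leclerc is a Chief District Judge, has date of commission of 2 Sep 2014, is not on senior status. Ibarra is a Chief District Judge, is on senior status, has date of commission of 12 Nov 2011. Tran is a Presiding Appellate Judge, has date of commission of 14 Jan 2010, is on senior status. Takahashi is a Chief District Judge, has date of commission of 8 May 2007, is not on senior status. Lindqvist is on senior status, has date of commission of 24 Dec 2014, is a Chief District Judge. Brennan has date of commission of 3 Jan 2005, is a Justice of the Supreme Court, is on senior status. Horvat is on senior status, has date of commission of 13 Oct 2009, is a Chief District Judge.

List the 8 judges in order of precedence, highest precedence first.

By office: Petrov and Brennan (Justice of the Supreme Court); then Tran (Presiding Appellate Judge); then Lindqvist, Leclerc, Ibarra, Horvat and Takahashi (Chief District Judge).
Among Petrov and Brennan, by date of commission (later first) (reversed rule for this group): Petrov (28 Jan 2013) before Brennan (3 Jan 2005).
Among Lindqvist, Leclerc, Ibarra, Horvat and Takahashi, by date of commission (later first) (reversed rule for this group): Lindqvist (24 Dec 2014) before Leclerc (2 Sep 2014) before Ibarra (12 Nov 2011) before Horvat (13 Oct 2009) before Takahashi (8 May 2007).
Full order: Petrov, Brennan, Tran, Lindqvist, Leclerc, Ibarra, Horvat, Takahashi.

Petrov, Brennan, Tran, Lindqvist, Leclerc, Ibarra, Horvat, Takahashi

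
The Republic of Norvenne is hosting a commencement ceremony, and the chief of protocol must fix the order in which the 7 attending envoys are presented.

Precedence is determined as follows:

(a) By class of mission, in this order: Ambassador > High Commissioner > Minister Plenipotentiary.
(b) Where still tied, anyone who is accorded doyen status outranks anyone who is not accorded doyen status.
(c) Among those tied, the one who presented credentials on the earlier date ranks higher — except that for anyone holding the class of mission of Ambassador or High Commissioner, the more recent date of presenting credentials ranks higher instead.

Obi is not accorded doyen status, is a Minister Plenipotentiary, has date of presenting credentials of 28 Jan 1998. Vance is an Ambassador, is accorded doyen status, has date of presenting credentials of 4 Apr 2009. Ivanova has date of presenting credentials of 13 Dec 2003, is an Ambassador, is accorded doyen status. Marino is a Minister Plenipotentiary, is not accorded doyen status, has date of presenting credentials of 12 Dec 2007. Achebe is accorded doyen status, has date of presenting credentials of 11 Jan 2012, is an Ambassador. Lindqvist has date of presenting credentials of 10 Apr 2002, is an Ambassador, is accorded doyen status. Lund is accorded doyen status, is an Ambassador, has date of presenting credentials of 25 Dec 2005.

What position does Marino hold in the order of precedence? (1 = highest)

By class of mission: Achebe, Vance, Lund, Ivanova and Lindqvist (Ambassador); then Obi and Marino (Minister Plenipotentiary).
Achebe, Vance, Lund, Ivanova and Lindqvist are each accorded doyen status, so the next rule applies.
Among Achebe, Vance, Lund, Ivanova and Lindqvist, by date of presenting credentials (later first) (reversed rule for this group): Achebe (11 Jan 2012) before Vance (4 Apr 2009) before Lund (25 Dec 2005) before Ivanova (13 Dec 2003) before Lindqvist (10 Apr 2002).
Obi and Marino are each not accorded doyen status, so the next rule applies.
Among Obi and Marino, by date of presenting credentials (earlier first): Obi (28 Jan 1998) before Marino (12 Dec 2007).
Order: Achebe, Vance, Lund, Ivanova, Lindqvist, Obi, Marino. So position 7.

7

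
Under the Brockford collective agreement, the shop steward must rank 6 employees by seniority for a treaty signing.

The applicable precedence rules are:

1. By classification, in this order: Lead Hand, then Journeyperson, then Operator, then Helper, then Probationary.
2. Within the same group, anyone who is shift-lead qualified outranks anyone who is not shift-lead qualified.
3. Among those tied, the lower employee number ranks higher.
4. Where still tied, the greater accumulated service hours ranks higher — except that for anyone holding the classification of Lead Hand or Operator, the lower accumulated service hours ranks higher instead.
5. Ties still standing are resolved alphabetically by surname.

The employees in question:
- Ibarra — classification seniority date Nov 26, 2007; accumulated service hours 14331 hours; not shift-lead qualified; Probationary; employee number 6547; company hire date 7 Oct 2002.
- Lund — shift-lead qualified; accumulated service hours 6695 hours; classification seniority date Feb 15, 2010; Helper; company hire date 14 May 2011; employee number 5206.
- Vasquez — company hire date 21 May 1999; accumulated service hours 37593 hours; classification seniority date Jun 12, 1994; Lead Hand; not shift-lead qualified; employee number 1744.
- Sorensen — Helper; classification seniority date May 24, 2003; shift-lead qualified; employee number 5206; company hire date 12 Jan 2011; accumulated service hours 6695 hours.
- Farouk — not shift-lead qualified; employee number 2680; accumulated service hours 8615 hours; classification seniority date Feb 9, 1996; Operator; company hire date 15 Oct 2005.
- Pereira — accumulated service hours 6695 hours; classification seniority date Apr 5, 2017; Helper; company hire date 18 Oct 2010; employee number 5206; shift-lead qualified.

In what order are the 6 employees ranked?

By classification: Vasquez (Lead Hand); then Farouk (Operator); then Lund, Pereira and Sorensen (Helper); then Ibarra (Probationary).
Lund, Pereira and Sorensen are each shift-lead qualified, so the next rule applies.
Lund, Pereira and Sorensen all have employee number 5206, so the next rule applies.
Lund, Pereira and Sorensen all have accumulated service hours 6695 hours, so the next rule applies.
Among Lund, Pereira and Sorensen, alphabetically by surname: Lund before Pereira before Sorensen.
Full order: Vasquez, Farouk, Lund, Pereira, Sorensen, Ibarra.

Vasquez, Farouk, Lund, Pereira, Sorensen, Ibarra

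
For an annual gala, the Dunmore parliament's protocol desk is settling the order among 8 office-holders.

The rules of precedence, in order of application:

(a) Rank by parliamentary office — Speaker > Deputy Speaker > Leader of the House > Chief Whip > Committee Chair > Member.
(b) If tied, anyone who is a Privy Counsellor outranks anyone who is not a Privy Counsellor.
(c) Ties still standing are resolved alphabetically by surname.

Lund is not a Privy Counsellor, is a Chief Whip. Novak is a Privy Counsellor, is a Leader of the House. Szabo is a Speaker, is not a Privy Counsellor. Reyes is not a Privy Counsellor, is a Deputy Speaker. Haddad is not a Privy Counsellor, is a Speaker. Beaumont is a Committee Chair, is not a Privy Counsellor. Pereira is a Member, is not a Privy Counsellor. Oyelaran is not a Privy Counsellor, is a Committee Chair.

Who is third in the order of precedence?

Reyes

By parliamentary office: Haddad and Szabo (Speaker); then Reyes (Deputy Speaker); then Novak (Leader of the House); then Lund (Chief Whip); then Beaumont and Oyelaran (Committee Chair); then Pereira (Member).
Haddad and Szabo are each not a Privy Counsellor, so the next rule applies.
Among Haddad and Szabo, alphabetically by surname: Haddad before Szabo.
Beaumont and Oyelaran are each not a Privy Counsellor, so the next rule applies.
Among Beaumont and Oyelaran, alphabetically by surname: Beaumont before Oyelaran.
Order: Haddad, Szabo, Reyes, Novak, Lund, Beaumont, Oyelaran, Pereira.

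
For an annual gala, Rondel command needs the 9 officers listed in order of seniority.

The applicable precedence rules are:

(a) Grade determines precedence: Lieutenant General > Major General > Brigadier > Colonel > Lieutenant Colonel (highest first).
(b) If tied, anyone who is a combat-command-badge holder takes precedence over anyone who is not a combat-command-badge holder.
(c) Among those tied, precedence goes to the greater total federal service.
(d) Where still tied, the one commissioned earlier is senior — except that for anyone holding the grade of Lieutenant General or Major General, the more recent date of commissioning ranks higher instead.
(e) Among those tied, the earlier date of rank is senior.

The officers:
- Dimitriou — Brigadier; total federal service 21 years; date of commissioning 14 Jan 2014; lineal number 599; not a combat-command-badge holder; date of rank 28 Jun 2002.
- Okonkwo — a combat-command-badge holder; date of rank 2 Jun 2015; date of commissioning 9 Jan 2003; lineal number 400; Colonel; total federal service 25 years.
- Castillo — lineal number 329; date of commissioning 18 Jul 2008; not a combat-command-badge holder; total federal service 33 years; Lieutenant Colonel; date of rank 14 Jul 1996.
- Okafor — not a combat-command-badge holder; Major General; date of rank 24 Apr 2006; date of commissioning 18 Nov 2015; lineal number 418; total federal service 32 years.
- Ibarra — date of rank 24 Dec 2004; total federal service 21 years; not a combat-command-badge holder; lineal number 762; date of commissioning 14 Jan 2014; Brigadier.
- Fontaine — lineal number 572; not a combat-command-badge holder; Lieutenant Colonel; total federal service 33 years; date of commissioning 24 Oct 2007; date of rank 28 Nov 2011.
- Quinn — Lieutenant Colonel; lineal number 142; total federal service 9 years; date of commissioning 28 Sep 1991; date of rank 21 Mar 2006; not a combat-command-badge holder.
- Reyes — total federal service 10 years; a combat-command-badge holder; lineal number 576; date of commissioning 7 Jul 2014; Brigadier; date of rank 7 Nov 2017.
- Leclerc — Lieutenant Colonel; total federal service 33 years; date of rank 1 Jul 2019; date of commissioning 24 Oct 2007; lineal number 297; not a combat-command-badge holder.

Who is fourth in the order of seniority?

By grade: Okafor (Major General); then Reyes, Dimitriou and Ibarra (Brigadier); then Okonkwo (Colonel); then Fontaine, Leclerc, Castillo and Quinn (Lieutenant Colonel).
Among Reyes, Dimitriou and Ibarra, a combat-command-badge holder before not a combat-command-badge holder: Reyes (a combat-command-badge holder) before Dimitriou and Ibarra (not a combat-command-badge holder).
Dimitriou and Ibarra both have total federal service 21 years, so the next rule applies.
Dimitriou and Ibarra both have date of commissioning 14 Jan 2014, so the next rule applies.
Among Dimitriou and Ibarra, by date of rank (earlier first): Dimitriou (28 Jun 2002) before Ibarra (24 Dec 2004).
Fontaine, Leclerc, Castillo and Quinn are each not a combat-command-badge holder, so the next rule applies.
Among Fontaine, Leclerc, Castillo and Quinn, by total federal service (higher first): Fontaine, Leclerc and Castillo (33 years) before Quinn (9 years).
Among Fontaine, Leclerc and Castillo, by date of commissioning (earlier first): Fontaine and Leclerc (24 Oct 2007) before Castillo (18 Jul 2008).
Among Fontaine and Leclerc, by date of rank (earlier first): Fontaine (28 Nov 2011) before Leclerc (1 Jul 2019).
Order: Okafor, Reyes, Dimitriou, Ibarra, Okonkwo, Fontaine, Leclerc, Castillo, Quinn.

Ibarra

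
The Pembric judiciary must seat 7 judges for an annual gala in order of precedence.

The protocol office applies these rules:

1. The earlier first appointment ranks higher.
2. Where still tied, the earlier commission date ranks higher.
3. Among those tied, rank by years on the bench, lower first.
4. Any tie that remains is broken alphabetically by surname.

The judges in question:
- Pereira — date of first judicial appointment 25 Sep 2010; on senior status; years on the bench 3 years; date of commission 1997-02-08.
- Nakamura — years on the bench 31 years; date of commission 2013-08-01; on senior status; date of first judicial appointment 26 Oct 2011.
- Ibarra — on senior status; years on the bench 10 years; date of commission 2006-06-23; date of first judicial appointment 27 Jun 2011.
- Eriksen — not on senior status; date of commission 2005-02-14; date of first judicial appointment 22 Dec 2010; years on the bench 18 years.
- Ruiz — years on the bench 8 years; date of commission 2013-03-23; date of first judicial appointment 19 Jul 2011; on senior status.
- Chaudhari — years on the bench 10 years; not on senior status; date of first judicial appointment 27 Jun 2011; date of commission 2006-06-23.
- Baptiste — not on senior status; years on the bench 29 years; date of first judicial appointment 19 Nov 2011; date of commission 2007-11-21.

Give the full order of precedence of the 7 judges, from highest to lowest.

Pereira, Eriksen, Chaudhari, Ibarra, Ruiz, Nakamura, Baptiste

By date of first judicial appointment (earlier first): Pereira (25 Sep 2010); then Eriksen (22 Dec 2010); then Chaudhari and Ibarra (both 27 Jun 2011); then Ruiz (19 Jul 2011); then Nakamura (26 Oct 2011); then Baptiste (19 Nov 2011).
Chaudhari and Ibarra both have date of commission 2006-06-23, so the next rule applies.
Chaudhari and Ibarra both have years on the bench 10 years, so the next rule applies.
Among Chaudhari and Ibarra, alphabetically by surname: Chaudhari before Ibarra.
Full order: Pereira, Eriksen, Chaudhari, Ibarra, Ruiz, Nakamura, Baptiste.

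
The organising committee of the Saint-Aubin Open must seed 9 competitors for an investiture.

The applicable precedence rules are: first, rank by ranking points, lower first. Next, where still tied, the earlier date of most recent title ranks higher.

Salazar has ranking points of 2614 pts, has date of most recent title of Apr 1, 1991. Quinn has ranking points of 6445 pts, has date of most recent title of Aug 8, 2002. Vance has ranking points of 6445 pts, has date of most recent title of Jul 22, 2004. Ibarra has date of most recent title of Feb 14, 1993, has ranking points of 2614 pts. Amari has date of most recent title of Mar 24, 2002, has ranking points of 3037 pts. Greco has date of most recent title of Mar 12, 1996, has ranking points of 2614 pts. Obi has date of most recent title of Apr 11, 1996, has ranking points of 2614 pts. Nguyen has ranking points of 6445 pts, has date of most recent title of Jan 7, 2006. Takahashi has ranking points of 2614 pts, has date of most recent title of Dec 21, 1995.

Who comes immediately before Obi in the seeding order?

Greco

By ranking points (lower first): Salazar, Ibarra, Takahashi, Greco and Obi (each 2614 pts); then Amari (3037 pts); then Quinn, Vance and Nguyen (each 6445 pts).
Among Salazar, Ibarra, Takahashi, Greco and Obi, by date of most recent title (earlier first): Salazar (Apr 1, 1991) before Ibarra (Feb 14, 1993) before Takahashi (Dec 21, 1995) before Greco (Mar 12, 1996) before Obi (Apr 11, 1996).
Among Quinn, Vance and Nguyen, by date of most recent title (earlier first): Quinn (Aug 8, 2002) before Vance (Jul 22, 2004) before Nguyen (Jan 7, 2006).
Order: Salazar, Ibarra, Takahashi, Greco, Obi, Amari, Quinn, Vance, Nguyen.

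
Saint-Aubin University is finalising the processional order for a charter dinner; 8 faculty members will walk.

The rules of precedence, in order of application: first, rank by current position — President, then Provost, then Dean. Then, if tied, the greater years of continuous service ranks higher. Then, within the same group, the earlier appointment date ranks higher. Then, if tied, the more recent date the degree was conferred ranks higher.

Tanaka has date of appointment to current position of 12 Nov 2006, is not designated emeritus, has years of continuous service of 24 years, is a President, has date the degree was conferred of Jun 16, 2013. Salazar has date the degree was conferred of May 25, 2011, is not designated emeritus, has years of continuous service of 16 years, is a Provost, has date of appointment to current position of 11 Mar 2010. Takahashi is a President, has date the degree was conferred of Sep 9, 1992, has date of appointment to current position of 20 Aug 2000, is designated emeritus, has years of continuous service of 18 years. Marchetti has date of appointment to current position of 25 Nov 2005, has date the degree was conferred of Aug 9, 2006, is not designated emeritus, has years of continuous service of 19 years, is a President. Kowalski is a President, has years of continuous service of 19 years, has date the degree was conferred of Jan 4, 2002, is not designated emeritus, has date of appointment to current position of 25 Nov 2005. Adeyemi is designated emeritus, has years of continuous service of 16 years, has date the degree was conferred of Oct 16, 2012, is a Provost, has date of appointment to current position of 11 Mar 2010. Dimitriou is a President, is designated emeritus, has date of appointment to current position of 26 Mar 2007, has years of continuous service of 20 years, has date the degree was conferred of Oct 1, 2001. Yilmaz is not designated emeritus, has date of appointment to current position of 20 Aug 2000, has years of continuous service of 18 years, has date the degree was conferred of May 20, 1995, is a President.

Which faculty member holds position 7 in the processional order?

Adeyemi

By current position: Tanaka, Dimitriou, Marchetti, Kowalski, Yilmaz and Takahashi (President); then Adeyemi and Salazar (Provost).
Among Tanaka, Dimitriou, Marchetti, Kowalski, Yilmaz and Takahashi, by years of continuous service (higher first): Tanaka (24 years) before Dimitriou (20 years) before Marchetti and Kowalski (19 years) before Yilmaz and Takahashi (18 years).
Marchetti and Kowalski both have date of appointment to current position 25 Nov 2005, so the next rule applies.
Among Marchetti and Kowalski, by date the degree was conferred (later first): Marchetti (Aug 9, 2006) before Kowalski (Jan 4, 2002).
Yilmaz and Takahashi both have date of appointment to current position 20 Aug 2000, so the next rule applies.
Among Yilmaz and Takahashi, by date the degree was conferred (later first): Yilmaz (May 20, 1995) before Takahashi (Sep 9, 1992).
Adeyemi and Salazar both have years of continuous service 16 years, so the next rule applies.
Adeyemi and Salazar both have date of appointment to current position 11 Mar 2010, so the next rule applies.
Among Adeyemi and Salazar, by date the degree was conferred (later first): Adeyemi (Oct 16, 2012) before Salazar (May 25, 2011).
Order: Tanaka, Dimitriou, Marchetti, Kowalski, Yilmaz, Takahashi, Adeyemi, Salazar.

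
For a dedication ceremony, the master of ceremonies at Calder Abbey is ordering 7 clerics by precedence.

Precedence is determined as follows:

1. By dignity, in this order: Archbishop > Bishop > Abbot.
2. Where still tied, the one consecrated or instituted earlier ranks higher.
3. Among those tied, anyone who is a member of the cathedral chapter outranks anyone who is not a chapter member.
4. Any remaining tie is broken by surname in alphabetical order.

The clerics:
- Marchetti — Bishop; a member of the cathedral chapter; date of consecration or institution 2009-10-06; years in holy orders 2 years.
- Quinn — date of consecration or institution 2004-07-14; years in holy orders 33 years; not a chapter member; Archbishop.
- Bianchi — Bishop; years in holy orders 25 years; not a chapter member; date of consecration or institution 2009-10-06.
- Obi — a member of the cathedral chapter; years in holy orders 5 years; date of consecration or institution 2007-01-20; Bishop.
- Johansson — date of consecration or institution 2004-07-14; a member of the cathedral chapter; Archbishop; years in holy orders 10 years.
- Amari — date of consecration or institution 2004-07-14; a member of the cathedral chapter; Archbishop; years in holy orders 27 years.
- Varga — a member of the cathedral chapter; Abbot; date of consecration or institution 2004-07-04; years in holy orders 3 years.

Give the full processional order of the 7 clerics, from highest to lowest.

By dignity: Amari, Johansson and Quinn (Archbishop); then Obi, Marchetti and Bianchi (Bishop); then Varga (Abbot).
Amari, Johansson and Quinn all have date of consecration or institution 2004-07-14, so the next rule applies.
Among Amari, Johansson and Quinn, a member of the cathedral chapter before not a chapter member: Amari and Johansson (a member of the cathedral chapter) before Quinn (not a chapter member).
Among Amari and Johansson, alphabetically by surname: Amari before Johansson.
Among Obi, Marchetti and Bianchi, by date of consecration or institution (earlier first): Obi (2007-01-20) before Marchetti and Bianchi (2009-10-06).
Among Marchetti and Bianchi, a member of the cathedral chapter before not a chapter member: Marchetti (a member of the cathedral chapter) before Bianchi (not a chapter member).
Full order: Amari, Johansson, Quinn, Obi, Marchetti, Bianchi, Varga.

Amari, Johansson, Quinn, Obi, Marchetti, Bianchi, Varga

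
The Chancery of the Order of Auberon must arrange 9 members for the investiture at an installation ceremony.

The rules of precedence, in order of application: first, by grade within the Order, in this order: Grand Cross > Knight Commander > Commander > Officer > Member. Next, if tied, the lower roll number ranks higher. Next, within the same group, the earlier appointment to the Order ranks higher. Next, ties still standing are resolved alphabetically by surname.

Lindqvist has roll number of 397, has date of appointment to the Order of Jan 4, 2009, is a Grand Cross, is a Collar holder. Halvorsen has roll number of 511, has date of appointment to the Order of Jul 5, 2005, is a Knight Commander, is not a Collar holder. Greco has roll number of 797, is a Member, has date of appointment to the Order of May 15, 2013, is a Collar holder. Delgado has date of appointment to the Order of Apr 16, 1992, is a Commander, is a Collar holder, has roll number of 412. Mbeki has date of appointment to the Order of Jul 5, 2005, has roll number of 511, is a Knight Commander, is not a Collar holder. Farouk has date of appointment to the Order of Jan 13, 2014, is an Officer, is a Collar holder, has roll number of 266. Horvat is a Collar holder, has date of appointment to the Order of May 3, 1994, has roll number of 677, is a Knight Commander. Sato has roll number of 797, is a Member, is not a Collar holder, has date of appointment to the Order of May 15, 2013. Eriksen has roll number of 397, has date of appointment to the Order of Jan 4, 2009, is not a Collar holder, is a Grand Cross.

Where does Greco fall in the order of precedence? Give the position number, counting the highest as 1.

By grade within the Order: Eriksen and Lindqvist (Grand Cross); then Halvorsen, Mbeki and Horvat (Knight Commander); then Delgado (Commander); then Farouk (Officer); then Greco and Sato (Member).
Eriksen and Lindqvist both have roll number 397, so the next rule applies.
Eriksen and Lindqvist both have date of appointment to the Order Jan 4, 2009, so the next rule applies.
Among Eriksen and Lindqvist, alphabetically by surname: Eriksen before Lindqvist.
Among Halvorsen, Mbeki and Horvat, by roll number (lower first): Halvorsen and Mbeki (511) before Horvat (677).
Halvorsen and Mbeki both have date of appointment to the Order Jul 5, 2005, so the next rule applies.
Among Halvorsen and Mbeki, alphabetically by surname: Halvorsen before Mbeki.
Greco and Sato both have roll number 797, so the next rule applies.
Greco and Sato both have date of appointment to the Order May 15, 2013, so the next rule applies.
Among Greco and Sato, alphabetically by surname: Greco before Sato.
Order: Eriksen, Lindqvist, Halvorsen, Mbeki, Horvat, Delgado, Farouk, Greco, Sato. So position 8.

8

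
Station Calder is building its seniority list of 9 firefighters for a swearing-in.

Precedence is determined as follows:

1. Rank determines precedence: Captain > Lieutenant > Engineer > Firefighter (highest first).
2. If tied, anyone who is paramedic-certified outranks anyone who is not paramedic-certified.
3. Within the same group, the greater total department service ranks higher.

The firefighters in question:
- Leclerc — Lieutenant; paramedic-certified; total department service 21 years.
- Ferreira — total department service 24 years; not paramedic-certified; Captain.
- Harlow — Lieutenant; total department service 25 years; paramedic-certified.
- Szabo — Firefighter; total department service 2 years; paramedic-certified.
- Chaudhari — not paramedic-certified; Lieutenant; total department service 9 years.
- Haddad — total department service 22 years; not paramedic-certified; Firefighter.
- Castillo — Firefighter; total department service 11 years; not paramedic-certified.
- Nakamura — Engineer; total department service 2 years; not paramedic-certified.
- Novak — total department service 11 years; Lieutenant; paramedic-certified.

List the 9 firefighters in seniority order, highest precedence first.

Ferreira, Harlow, Leclerc, Novak, Chaudhari, Nakamura, Szabo, Haddad, Castillo

By rank: Ferreira (Captain); then Harlow, Leclerc, Novak and Chaudhari (Lieutenant); then Nakamura (Engineer); then Szabo, Haddad and Castillo (Firefighter).
Among Harlow, Leclerc, Novak and Chaudhari, paramedic-certified before not paramedic-certified: Harlow, Leclerc and Novak (paramedic-certified) before Chaudhari (not paramedic-certified).
Among Harlow, Leclerc and Novak, by total department service (higher first): Harlow (25 years) before Leclerc (21 years) before Novak (11 years).
Among Szabo, Haddad and Castillo, paramedic-certified before not paramedic-certified: Szabo (paramedic-certified) before Haddad and Castillo (not paramedic-certified).
Among Haddad and Castillo, by total department service (higher first): Haddad (22 years) before Castillo (11 years).
Full order: Ferreira, Harlow, Leclerc, Novak, Chaudhari, Nakamura, Szabo, Haddad, Castillo.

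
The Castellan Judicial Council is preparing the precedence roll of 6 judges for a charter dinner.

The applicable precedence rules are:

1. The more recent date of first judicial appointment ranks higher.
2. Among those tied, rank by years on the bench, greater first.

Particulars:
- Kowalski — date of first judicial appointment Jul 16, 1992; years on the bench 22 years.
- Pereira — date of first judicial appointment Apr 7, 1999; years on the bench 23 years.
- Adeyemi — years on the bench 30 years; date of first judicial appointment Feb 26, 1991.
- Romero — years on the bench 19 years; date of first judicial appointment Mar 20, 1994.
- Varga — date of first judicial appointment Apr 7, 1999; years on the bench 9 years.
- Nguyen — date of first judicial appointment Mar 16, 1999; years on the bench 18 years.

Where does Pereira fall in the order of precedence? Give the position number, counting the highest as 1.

1

By date of first judicial appointment (later first): Pereira and Varga (both Apr 7, 1999); then Nguyen (Mar 16, 1999); then Romero (Mar 20, 1994); then Kowalski (Jul 16, 1992); then Adeyemi (Feb 26, 1991).
Among Pereira and Varga, by years on the bench (higher first): Pereira (23 years) before Varga (9 years).
Order: Pereira, Varga, Nguyen, Romero, Kowalski, Adeyemi. So position 1.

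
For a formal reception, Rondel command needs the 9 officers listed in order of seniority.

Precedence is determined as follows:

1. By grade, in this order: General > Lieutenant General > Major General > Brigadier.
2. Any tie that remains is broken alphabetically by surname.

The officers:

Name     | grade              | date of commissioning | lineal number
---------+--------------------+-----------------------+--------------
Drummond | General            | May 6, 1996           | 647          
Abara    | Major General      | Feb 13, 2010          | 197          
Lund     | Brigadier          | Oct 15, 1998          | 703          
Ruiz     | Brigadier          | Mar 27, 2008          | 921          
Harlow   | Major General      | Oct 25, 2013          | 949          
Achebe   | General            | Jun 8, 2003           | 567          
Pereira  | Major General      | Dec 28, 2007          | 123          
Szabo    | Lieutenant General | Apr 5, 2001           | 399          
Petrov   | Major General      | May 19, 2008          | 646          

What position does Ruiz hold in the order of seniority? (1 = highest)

By grade: Achebe and Drummond (General); then Szabo (Lieutenant General); then Abara, Harlow, Pereira and Petrov (Major General); then Lund and Ruiz (Brigadier).
Among Achebe and Drummond, alphabetically by surname: Achebe before Drummond.
Among Abara, Harlow, Pereira and Petrov, alphabetically by surname: Abara before Harlow before Pereira before Petrov.
Among Lund and Ruiz, alphabetically by surname: Lund before Ruiz.
Order: Achebe, Drummond, Szabo, Abara, Harlow, Pereira, Petrov, Lund, Ruiz. So position 9.

9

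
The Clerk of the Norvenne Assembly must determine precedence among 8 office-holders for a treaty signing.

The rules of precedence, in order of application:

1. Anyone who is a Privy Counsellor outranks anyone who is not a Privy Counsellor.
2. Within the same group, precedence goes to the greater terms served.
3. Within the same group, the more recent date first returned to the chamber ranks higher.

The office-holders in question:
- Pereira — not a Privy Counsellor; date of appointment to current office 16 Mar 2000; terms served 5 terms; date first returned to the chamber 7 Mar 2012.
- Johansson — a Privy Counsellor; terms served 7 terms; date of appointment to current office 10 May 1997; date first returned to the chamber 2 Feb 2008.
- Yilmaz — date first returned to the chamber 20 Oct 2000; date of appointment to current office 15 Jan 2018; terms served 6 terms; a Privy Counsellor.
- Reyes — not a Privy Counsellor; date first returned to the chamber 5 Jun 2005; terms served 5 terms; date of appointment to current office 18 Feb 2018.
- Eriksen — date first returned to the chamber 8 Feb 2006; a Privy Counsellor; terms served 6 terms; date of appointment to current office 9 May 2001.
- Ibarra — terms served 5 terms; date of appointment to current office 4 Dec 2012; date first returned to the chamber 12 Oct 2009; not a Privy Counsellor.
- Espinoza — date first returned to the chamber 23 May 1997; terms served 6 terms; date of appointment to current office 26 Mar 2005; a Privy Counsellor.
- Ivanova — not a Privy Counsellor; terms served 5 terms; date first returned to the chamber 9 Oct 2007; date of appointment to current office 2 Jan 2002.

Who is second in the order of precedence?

Eriksen

By the first rule: Johansson, Eriksen, Yilmaz and Espinoza (each a Privy Counsellor); then Pereira, Ibarra, Ivanova and Reyes (each not a Privy Counsellor).
Among Johansson, Eriksen, Yilmaz and Espinoza, by terms served (higher first): Johansson (7 terms) before Eriksen, Yilmaz and Espinoza (6 terms).
Among Eriksen, Yilmaz and Espinoza, by date first returned to the chamber (later first): Eriksen (8 Feb 2006) before Yilmaz (20 Oct 2000) before Espinoza (23 May 1997).
Pereira, Ibarra, Ivanova and Reyes all have terms served 5 terms, so the next rule applies.
Among Pereira, Ibarra, Ivanova and Reyes, by date first returned to the chamber (later first): Pereira (7 Mar 2012) before Ibarra (12 Oct 2009) before Ivanova (9 Oct 2007) before Reyes (5 Jun 2005).
Order: Johansson, Eriksen, Yilmaz, Espinoza, Pereira, Ibarra, Ivanova, Reyes.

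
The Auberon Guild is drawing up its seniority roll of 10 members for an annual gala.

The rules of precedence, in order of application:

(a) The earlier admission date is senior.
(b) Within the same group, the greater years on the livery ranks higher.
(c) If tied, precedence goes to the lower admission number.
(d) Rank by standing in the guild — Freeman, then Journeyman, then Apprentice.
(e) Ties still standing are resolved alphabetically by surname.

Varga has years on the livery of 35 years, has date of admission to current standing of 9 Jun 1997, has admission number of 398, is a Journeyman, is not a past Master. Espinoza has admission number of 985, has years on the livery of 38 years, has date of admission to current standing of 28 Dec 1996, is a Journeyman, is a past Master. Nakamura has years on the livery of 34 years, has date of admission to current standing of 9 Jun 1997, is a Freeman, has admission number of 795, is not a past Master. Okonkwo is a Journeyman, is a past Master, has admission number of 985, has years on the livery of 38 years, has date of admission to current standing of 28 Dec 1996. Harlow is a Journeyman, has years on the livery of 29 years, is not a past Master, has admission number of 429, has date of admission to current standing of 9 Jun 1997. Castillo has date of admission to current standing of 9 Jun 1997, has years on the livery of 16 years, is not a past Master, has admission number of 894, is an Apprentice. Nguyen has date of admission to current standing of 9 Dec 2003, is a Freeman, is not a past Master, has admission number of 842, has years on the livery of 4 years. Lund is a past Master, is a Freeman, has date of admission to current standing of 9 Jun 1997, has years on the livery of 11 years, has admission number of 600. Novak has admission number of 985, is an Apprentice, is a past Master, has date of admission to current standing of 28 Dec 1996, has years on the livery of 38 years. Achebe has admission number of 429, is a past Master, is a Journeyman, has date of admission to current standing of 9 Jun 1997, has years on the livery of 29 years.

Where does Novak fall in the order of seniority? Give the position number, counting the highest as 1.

3

By date of admission to current standing (earlier first): Espinoza, Okonkwo and Novak (each 28 Dec 1996); then Varga, Nakamura, Achebe, Harlow, Castillo and Lund (each 9 Jun 1997); then Nguyen (9 Dec 2003).
Espinoza, Okonkwo and Novak all have years on the livery 38 years, so the next rule applies.
Espinoza, Okonkwo and Novak all have admission number 985, so the next rule applies.
Among Espinoza, Okonkwo and Novak, by standing in the guild: Espinoza and Okonkwo (Journeyman) before Novak (Apprentice).
Among Espinoza and Okonkwo, alphabetically by surname: Espinoza before Okonkwo.
Among Varga, Nakamura, Achebe, Harlow, Castillo and Lund, by years on the livery (higher first): Varga (35 years) before Nakamura (34 years) before Achebe and Harlow (29 years) before Castillo (16 years) before Lund (11 years).
Achebe and Harlow both have admission number 429, so the next rule applies.
Achebe and Harlow are each Journeyman, so the next rule applies.
Among Achebe and Harlow, alphabetically by surname: Achebe before Harlow.
Order: Espinoza, Okonkwo, Novak, Varga, Nakamura, Achebe, Harlow, Castillo, Lund, Nguyen. So position 3.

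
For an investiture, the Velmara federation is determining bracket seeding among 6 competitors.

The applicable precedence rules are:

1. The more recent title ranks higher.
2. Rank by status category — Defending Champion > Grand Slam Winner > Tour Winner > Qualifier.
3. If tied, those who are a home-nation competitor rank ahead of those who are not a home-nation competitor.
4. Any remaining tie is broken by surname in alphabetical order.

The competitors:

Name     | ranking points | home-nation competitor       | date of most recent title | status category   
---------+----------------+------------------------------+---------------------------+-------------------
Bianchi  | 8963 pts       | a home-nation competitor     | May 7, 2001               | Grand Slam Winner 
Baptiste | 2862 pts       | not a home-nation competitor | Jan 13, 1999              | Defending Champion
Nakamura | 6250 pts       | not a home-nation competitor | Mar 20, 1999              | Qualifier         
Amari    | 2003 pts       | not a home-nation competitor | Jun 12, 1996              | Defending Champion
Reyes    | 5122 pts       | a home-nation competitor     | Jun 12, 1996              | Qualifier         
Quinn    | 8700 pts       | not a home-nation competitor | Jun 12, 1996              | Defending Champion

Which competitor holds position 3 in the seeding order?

Baptiste

By date of most recent title (later first): Bianchi (May 7, 2001); then Nakamura (Mar 20, 1999); then Baptiste (Jan 13, 1999); then Amari, Quinn and Reyes (each Jun 12, 1996).
Among Amari, Quinn and Reyes, by status category: Amari and Quinn (Defending Champion) before Reyes (Qualifier).
Amari and Quinn are each not a home-nation competitor, so the next rule applies.
Among Amari and Quinn, alphabetically by surname: Amari before Quinn.
Order: Bianchi, Nakamura, Baptiste, Amari, Quinn, Reyes.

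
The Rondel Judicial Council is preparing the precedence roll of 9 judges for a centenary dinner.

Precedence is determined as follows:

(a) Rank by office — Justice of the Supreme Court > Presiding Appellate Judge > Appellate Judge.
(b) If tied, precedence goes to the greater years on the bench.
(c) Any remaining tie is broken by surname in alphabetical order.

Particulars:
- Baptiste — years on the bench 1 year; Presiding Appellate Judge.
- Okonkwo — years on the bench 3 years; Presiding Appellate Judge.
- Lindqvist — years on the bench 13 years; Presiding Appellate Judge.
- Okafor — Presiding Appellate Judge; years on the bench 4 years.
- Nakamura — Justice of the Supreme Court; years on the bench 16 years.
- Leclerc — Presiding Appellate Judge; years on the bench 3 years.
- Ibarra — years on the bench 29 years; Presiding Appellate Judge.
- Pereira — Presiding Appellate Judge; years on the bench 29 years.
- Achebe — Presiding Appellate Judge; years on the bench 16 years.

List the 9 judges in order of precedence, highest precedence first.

Nakamura, Ibarra, Pereira, Achebe, Lindqvist, Okafor, Leclerc, Okonkwo, Baptiste

By office: Nakamura (Justice of the Supreme Court); then Ibarra, Pereira, Achebe, Lindqvist, Okafor, Leclerc, Okonkwo and Baptiste (Presiding Appellate Judge).
Among Ibarra, Pereira, Achebe, Lindqvist, Okafor, Leclerc, Okonkwo and Baptiste, by years on the bench (higher first): Ibarra and Pereira (29 years) before Achebe (16 years) before Lindqvist (13 years) before Okafor (4 years) before Leclerc and Okonkwo (3 years) before Baptiste (1 year).
Among Ibarra and Pereira, alphabetically by surname: Ibarra before Pereira.
Among Leclerc and Okonkwo, alphabetically by surname: Leclerc before Okonkwo.
Full order: Nakamura, Ibarra, Pereira, Achebe, Lindqvist, Okafor, Leclerc, Okonkwo, Baptiste.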